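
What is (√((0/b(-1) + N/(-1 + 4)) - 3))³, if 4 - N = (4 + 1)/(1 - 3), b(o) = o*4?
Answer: -5*I*√30/36 ≈ -0.76073*I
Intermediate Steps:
b(o) = 4*o
N = 13/2 (N = 4 - (4 + 1)/(1 - 3) = 4 - 5/(-2) = 4 - 5*(-1)/2 = 4 - 1*(-5/2) = 4 + 5/2 = 13/2 ≈ 6.5000)
(√((0/b(-1) + N/(-1 + 4)) - 3))³ = (√((0/((4*(-1))) + 13/(2*(-1 + 4))) - 3))³ = (√((0/(-4) + (13/2)/3) - 3))³ = (√((0*(-¼) + (13/2)*(⅓)) - 3))³ = (√((0 + 13/6) - 3))³ = (√(13/6 - 3))³ = (√(-⅚))³ = (I*√30/6)³ = -5*I*√30/36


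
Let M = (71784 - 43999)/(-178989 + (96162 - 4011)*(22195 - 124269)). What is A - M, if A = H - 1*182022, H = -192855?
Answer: -3526243073877166/9406400163 ≈ -3.7488e+5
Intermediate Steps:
M = -27785/9406400163 (M = 27785/(-178989 + 92151*(-102074)) = 27785/(-178989 - 9406221174) = 27785/(-9406400163) = 27785*(-1/9406400163) = -27785/9406400163 ≈ -2.9538e-6)
A = -374877 (A = -192855 - 1*182022 = -192855 - 182022 = -374877)
A - M = -374877 - 1*(-27785/9406400163) = -374877 + 27785/9406400163 = -3526243073877166/9406400163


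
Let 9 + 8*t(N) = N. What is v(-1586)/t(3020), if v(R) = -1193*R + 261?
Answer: 15138872/3011 ≈ 5027.9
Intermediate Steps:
v(R) = 261 - 1193*R
t(N) = -9/8 + N/8
v(-1586)/t(3020) = (261 - 1193*(-1586))/(-9/8 + (1/8)*3020) = (261 + 1892098)/(-9/8 + 755/2) = 1892359/(3011/8) = 1892359*(8/3011) = 15138872/3011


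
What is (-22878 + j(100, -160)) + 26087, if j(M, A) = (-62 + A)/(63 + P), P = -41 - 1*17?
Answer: 15823/5 ≈ 3164.6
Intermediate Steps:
P = -58 (P = -41 - 17 = -58)
j(M, A) = -62/5 + A/5 (j(M, A) = (-62 + A)/(63 - 58) = (-62 + A)/5 = (-62 + A)*(⅕) = -62/5 + A/5)
(-22878 + j(100, -160)) + 26087 = (-22878 + (-62/5 + (⅕)*(-160))) + 26087 = (-22878 + (-62/5 - 32)) + 26087 = (-22878 - 222/5) + 26087 = -114612/5 + 26087 = 15823/5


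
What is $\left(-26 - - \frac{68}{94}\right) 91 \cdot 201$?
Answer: $- \frac{21729708}{47} \approx -4.6233 \cdot 10^{5}$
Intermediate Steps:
$\left(-26 - - \frac{68}{94}\right) 91 \cdot 201 = \left(-26 - \left(-68\right) \frac{1}{94}\right) 91 \cdot 201 = \left(-26 - - \frac{34}{47}\right) 91 \cdot 201 = \left(-26 + \frac{34}{47}\right) 91 \cdot 201 = \left(- \frac{1188}{47}\right) 91 \cdot 201 = \left(- \frac{108108}{47}\right) 201 = - \frac{21729708}{47}$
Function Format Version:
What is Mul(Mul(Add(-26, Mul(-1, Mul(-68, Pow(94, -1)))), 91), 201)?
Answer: Rational(-21729708, 47) ≈ -4.6233e+5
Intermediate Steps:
Mul(Mul(Add(-26, Mul(-1, Mul(-68, Pow(94, -1)))), 91), 201) = Mul(Mul(Add(-26, Mul(-1, Mul(-68, Rational(1, 94)))), 91), 201) = Mul(Mul(Add(-26, Mul(-1, Rational(-34, 47))), 91), 201) = Mul(Mul(Add(-26, Rational(34, 47)), 91), 201) = Mul(Mul(Rational(-1188, 47), 91), 201) = Mul(Rational(-108108, 47), 201) = Rational(-21729708, 47)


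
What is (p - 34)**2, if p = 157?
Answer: 15129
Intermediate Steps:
(p - 34)**2 = (157 - 34)**2 = 123**2 = 15129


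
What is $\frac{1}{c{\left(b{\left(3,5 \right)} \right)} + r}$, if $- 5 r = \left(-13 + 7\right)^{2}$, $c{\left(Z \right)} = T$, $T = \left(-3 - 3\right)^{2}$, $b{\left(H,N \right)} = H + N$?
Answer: $\frac{5}{144} \approx 0.034722$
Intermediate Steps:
$T = 36$ ($T = \left(-6\right)^{2} = 36$)
$c{\left(Z \right)} = 36$
$r = - \frac{36}{5}$ ($r = - \frac{\left(-13 + 7\right)^{2}}{5} = - \frac{\left(-6\right)^{2}}{5} = \left(- \frac{1}{5}\right) 36 = - \frac{36}{5} \approx -7.2$)
$\frac{1}{c{\left(b{\left(3,5 \right)} \right)} + r} = \frac{1}{36 - \frac{36}{5}} = \frac{1}{\frac{144}{5}} = \frac{5}{144}$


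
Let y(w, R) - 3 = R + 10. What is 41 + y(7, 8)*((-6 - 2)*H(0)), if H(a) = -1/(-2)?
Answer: -43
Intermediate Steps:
H(a) = ½ (H(a) = -1*(-½) = ½)
y(w, R) = 13 + R (y(w, R) = 3 + (R + 10) = 3 + (10 + R) = 13 + R)
41 + y(7, 8)*((-6 - 2)*H(0)) = 41 + (13 + 8)*((-6 - 2)*(½)) = 41 + 21*(-8*½) = 41 + 21*(-4) = 41 - 84 = -43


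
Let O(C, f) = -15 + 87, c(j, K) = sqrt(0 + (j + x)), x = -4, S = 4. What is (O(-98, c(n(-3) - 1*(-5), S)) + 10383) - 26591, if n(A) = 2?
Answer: -16136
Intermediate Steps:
c(j, K) = sqrt(-4 + j) (c(j, K) = sqrt(0 + (j - 4)) = sqrt(0 + (-4 + j)) = sqrt(-4 + j))
O(C, f) = 72
(O(-98, c(n(-3) - 1*(-5), S)) + 10383) - 26591 = (72 + 10383) - 26591 = 10455 - 26591 = -16136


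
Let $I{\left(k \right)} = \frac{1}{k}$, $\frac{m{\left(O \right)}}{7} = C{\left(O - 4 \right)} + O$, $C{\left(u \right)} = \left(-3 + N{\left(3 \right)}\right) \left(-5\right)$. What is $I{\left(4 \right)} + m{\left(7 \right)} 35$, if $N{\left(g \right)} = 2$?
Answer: $\frac{11761}{4} \approx 2940.3$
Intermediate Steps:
$C{\left(u \right)} = 5$ ($C{\left(u \right)} = \left(-3 + 2\right) \left(-5\right) = \left(-1\right) \left(-5\right) = 5$)
$m{\left(O \right)} = 35 + 7 O$ ($m{\left(O \right)} = 7 \left(5 + O\right) = 35 + 7 O$)
$I{\left(4 \right)} + m{\left(7 \right)} 35 = \frac{1}{4} + \left(35 + 7 \cdot 7\right) 35 = \frac{1}{4} + \left(35 + 49\right) 35 = \frac{1}{4} + 84 \cdot 35 = \frac{1}{4} + 2940 = \frac{11761}{4}$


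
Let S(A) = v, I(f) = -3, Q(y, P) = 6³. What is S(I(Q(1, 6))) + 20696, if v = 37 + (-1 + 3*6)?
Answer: 20750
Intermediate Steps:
Q(y, P) = 216
v = 54 (v = 37 + (-1 + 18) = 37 + 17 = 54)
S(A) = 54
S(I(Q(1, 6))) + 20696 = 54 + 20696 = 20750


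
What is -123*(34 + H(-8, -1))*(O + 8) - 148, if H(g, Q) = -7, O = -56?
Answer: 159260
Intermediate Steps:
-123*(34 + H(-8, -1))*(O + 8) - 148 = -123*(34 - 7)*(-56 + 8) - 148 = -3321*(-48) - 148 = -123*(-1296) - 148 = 159408 - 148 = 159260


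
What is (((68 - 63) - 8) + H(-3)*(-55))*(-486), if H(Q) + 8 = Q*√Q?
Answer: -212382 - 80190*I*√3 ≈ -2.1238e+5 - 1.3889e+5*I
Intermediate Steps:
H(Q) = -8 + Q^(3/2) (H(Q) = -8 + Q*√Q = -8 + Q^(3/2))
(((68 - 63) - 8) + H(-3)*(-55))*(-486) = (((68 - 63) - 8) + (-8 + (-3)^(3/2))*(-55))*(-486) = ((5 - 8) + (-8 - 3*I*√3)*(-55))*(-486) = (-3 + (440 + 165*I*√3))*(-486) = (437 + 165*I*√3)*(-486) = -212382 - 80190*I*√3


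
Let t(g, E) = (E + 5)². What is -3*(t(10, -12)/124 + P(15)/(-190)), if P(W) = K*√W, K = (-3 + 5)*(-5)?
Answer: -147/124 - 3*√15/19 ≈ -1.7970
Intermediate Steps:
t(g, E) = (5 + E)²
K = -10 (K = 2*(-5) = -10)
P(W) = -10*√W
-3*(t(10, -12)/124 + P(15)/(-190)) = -3*((5 - 12)²/124 - 10*√15/(-190)) = -3*((-7)²*(1/124) - 10*√15*(-1/190)) = -3*(49*(1/124) + √15/19) = -3*(49/124 + √15/19) = -147/124 - 3*√15/19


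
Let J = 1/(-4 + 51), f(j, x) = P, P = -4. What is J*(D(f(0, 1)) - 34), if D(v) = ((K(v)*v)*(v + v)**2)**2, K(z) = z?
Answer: 1048542/47 ≈ 22309.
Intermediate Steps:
f(j, x) = -4
D(v) = 16*v**8 (D(v) = ((v*v)*(v + v)**2)**2 = (v**2*(2*v)**2)**2 = (v**2*(4*v**2))**2 = (4*v**4)**2 = 16*v**8)
J = 1/47 ≈ 0.021277
J*(D(f(0, 1)) - 34) = (16*(-4)**8 - 34)/47 = (16*65536 - 34)/47 = (1048576 - 34)/47 = (1/47)*1048542 = 1048542/47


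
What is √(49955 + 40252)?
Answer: 3*√10023 ≈ 300.34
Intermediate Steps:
√(49955 + 40252) = √90207 = 3*√10023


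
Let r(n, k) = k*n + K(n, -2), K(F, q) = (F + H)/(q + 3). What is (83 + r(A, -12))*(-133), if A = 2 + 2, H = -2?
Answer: -4921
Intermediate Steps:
A = 4
K(F, q) = (-2 + F)/(3 + q) (K(F, q) = (F - 2)/(q + 3) = (-2 + F)/(3 + q))
r(n, k) = -2 + n + k*n (r(n, k) = k*n + (-2 + n)/(3 - 2) = k*n + (-2 + n)/1 = k*n + 1*(-2 + n) = k*n + (-2 + n) = -2 + n + k*n)
(83 + r(A, -12))*(-133) = (83 + (-2 + 4 - 12*4))*(-133) = (83 + (-2 + 4 - 48))*(-133) = (83 - 46)*(-133) = 37*(-133) = -4921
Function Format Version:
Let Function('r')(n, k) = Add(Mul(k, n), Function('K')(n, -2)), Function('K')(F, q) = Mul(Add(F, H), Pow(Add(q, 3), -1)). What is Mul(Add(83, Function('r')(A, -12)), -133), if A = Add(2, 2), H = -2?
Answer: -4921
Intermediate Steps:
A = 4
Function('K')(F, q) = Mul(Pow(Add(3, q), -1), Add(-2, F)) (Function('K')(F, q) = Mul(Add(F, -2), Pow(Add(q, 3), -1)) = Mul(Add(-2, F), Pow(Add(3, q), -1)) = Mul(Pow(Add(3, q), -1), Add(-2, F)))
Function('r')(n, k) = Add(-2, n, Mul(k, n)) (Function('r')(n, k) = Add(Mul(k, n), Mul(Pow(Add(3, -2), -1), Add(-2, n))) = Add(Mul(k, n), Mul(Pow(1, -1), Add(-2, n))) = Add(Mul(k, n), Mul(1, Add(-2, n))) = Add(Mul(k, n), Add(-2, n)) = Add(-2, n, Mul(k, n)))
Mul(Add(83, Function('r')(A, -12)), -133) = Mul(Add(83, Add(-2, 4, Mul(-12, 4))), -133) = Mul(Add(83, Add(-2, 4, -48)), -133) = Mul(Add(83, -46), -133) = Mul(37, -133) = -4921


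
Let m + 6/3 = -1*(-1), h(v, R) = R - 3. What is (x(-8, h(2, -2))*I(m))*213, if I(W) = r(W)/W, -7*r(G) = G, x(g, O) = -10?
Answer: 2130/7 ≈ 304.29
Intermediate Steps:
h(v, R) = -3 + R
r(G) = -G/7
m = -1 (m = -2 - 1*(-1) = -2 + 1 = -1)
I(W) = -⅐ (I(W) = (-W/7)/W = -⅐)
(x(-8, h(2, -2))*I(m))*213 = -10*(-⅐)*213 = (10/7)*213 = 2130/7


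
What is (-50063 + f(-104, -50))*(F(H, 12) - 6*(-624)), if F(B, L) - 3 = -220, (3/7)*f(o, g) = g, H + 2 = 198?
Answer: -530951053/3 ≈ -1.7698e+8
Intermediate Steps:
H = 196 (H = -2 + 198 = 196)
f(o, g) = 7*g/3
F(B, L) = -217 (F(B, L) = 3 - 220 = -217)
(-50063 + f(-104, -50))*(F(H, 12) - 6*(-624)) = (-50063 + (7/3)*(-50))*(-217 - 6*(-624)) = (-50063 - 350/3)*(-217 + 3744) = -150539/3*3527 = -530951053/3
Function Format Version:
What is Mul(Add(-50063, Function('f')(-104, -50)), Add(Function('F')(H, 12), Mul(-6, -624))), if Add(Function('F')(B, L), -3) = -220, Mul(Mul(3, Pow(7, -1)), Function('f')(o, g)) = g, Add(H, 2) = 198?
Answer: Rational(-530951053, 3) ≈ -1.7698e+8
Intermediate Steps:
H = 196 (H = Add(-2, 198) = 196)
Function('f')(o, g) = Mul(Rational(7, 3), g)
Function('F')(B, L) = -217 (Function('F')(B, L) = Add(3, -220) = -217)
Mul(Add(-50063, Function('f')(-104, -50)), Add(Function('F')(H, 12), Mul(-6, -624))) = Mul(Add(-50063, Mul(Rational(7, 3), -50)), Add(-217, Mul(-6, -624))) = Mul(Add(-50063, Rational(-350, 3)), Add(-217, 3744)) = Mul(Rational(-150539, 3), 3527) = Rational(-530951053, 3)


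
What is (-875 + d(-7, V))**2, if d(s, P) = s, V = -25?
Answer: 777924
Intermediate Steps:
(-875 + d(-7, V))**2 = (-875 - 7)**2 = (-882)**2 = 777924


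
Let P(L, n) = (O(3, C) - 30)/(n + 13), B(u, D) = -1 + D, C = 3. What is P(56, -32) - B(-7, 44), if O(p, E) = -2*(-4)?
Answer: -795/19 ≈ -41.842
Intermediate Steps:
O(p, E) = 8
P(L, n) = -22/(13 + n) (P(L, n) = (8 - 30)/(n + 13) = -22/(13 + n))
P(56, -32) - B(-7, 44) = -22/(13 - 32) - (-1 + 44) = -22/(-19) - 1*43 = -22*(-1/19) - 43 = 22/19 - 43 = -795/19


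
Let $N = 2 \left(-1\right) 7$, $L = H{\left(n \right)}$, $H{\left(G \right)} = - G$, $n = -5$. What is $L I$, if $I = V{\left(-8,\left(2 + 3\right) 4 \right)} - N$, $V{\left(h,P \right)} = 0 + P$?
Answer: $170$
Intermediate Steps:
$V{\left(h,P \right)} = P$
$L = 5$ ($L = \left(-1\right) \left(-5\right) = 5$)
$N = -14$ ($N = \left(-2\right) 7 = -14$)
$I = 34$ ($I = \left(2 + 3\right) 4 - -14 = 5 \cdot 4 + 14 = 20 + 14 = 34$)
$L I = 5 \cdot 34 = 170$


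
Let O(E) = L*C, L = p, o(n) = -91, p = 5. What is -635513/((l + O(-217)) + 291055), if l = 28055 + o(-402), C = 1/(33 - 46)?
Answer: -8261669/4147242 ≈ -1.9921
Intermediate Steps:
L = 5
C = -1/13 (C = 1/(-13) = -1/13 ≈ -0.076923)
l = 27964 (l = 28055 - 91 = 27964)
O(E) = -5/13 (O(E) = 5*(-1/13) = -5/13)
-635513/((l + O(-217)) + 291055) = -635513/((27964 - 5/13) + 291055) = -635513/(363527/13 + 291055) = -635513/4147242/13 = -635513*13/4147242 = -8261669/4147242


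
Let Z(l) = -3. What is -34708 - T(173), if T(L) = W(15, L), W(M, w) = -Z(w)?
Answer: -34711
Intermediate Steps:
W(M, w) = 3 (W(M, w) = -1*(-3) = 3)
T(L) = 3
-34708 - T(173) = -34708 - 1*3 = -34708 - 3 = -34711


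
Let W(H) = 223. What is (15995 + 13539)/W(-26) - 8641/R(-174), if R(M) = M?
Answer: 7065859/38802 ≈ 182.10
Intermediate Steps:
(15995 + 13539)/W(-26) - 8641/R(-174) = (15995 + 13539)/223 - 8641/(-174) = 29534*(1/223) - 8641*(-1/174) = 29534/223 + 8641/174 = 7065859/38802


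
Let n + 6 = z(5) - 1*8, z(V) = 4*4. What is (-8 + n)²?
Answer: 36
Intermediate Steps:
z(V) = 16
n = 2 (n = -6 + (16 - 1*8) = -6 + (16 - 8) = -6 + 8 = 2)
(-8 + n)² = (-8 + 2)² = (-6)² = 36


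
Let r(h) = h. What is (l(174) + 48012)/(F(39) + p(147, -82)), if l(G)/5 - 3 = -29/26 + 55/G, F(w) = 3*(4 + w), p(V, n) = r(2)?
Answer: 54314017/148161 ≈ 366.59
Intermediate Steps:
p(V, n) = 2
F(w) = 12 + 3*w
l(G) = 245/26 + 275/G (l(G) = 15 + 5*(-29/26 + 55/G) = 15 + (-145/26 + 275/G) = 245/26 + 275/G)
(l(174) + 48012)/(F(39) + p(147, -82)) = ((245/26 + 275/174) + 48012)/((12 + 3*39) + 2) = ((245/26 + 275*(1/174)) + 48012)/((12 + 117) + 2) = ((245/26 + 275/174) + 48012)/(129 + 2) = (12445/1131 + 48012)/131 = (54314017/1131)*(1/131) = 54314017/148161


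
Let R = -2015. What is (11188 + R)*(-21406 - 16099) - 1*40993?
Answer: -344074358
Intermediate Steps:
(11188 + R)*(-21406 - 16099) - 1*40993 = (11188 - 2015)*(-21406 - 16099) - 1*40993 = 9173*(-37505) - 40993 = -344033365 - 40993 = -344074358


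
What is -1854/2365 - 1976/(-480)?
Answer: 94583/28380 ≈ 3.3327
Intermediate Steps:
-1854/2365 - 1976/(-480) = -1854*1/2365 - 1976*(-1/480) = -1854/2365 + 247/60 = 94583/28380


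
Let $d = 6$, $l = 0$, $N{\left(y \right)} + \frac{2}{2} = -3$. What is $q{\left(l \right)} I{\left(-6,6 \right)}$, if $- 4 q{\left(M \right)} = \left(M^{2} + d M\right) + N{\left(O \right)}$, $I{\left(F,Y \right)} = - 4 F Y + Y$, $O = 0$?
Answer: $150$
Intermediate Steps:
$N{\left(y \right)} = -4$ ($N{\left(y \right)} = -1 - 3 = -4$)
$I{\left(F,Y \right)} = Y - 4 F Y$ ($I{\left(F,Y \right)} = - 4 F Y + Y = Y - 4 F Y$)
$q{\left(M \right)} = 1 - \frac{3 M}{2} - \frac{M^{2}}{4}$ ($q{\left(M \right)} = - \frac{\left(M^{2} + 6 M\right) - 4}{4} = - \frac{-4 + M^{2} + 6 M}{4} = 1 - \frac{3 M}{2} - \frac{M^{2}}{4}$)
$q{\left(l \right)} I{\left(-6,6 \right)} = \left(1 - 0 - \frac{0^{2}}{4}\right) 6 \left(1 - -24\right) = \left(1 + 0 - 0\right) 6 \left(1 + 24\right) = \left(1 + 0 + 0\right) 6 \cdot 25 = 1 \cdot 150 = 150$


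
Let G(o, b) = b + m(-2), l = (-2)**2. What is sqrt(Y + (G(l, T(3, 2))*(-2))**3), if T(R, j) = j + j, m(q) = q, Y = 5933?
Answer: sqrt(5869) ≈ 76.609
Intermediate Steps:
T(R, j) = 2*j
l = 4
G(o, b) = -2 + b (G(o, b) = b - 2 = -2 + b)
sqrt(Y + (G(l, T(3, 2))*(-2))**3) = sqrt(5933 + ((-2 + 2*2)*(-2))**3) = sqrt(5933 + ((-2 + 4)*(-2))**3) = sqrt(5933 + (2*(-2))**3) = sqrt(5933 + (-4)**3) = sqrt(5933 - 64) = sqrt(5869)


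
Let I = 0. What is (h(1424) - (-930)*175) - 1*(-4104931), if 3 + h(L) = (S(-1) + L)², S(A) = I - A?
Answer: 6298303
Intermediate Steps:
S(A) = -A (S(A) = 0 - A = -A)
h(L) = -3 + (1 + L)² (h(L) = -3 + (-1*(-1) + L)² = -3 + (1 + L)²)
(h(1424) - (-930)*175) - 1*(-4104931) = ((-3 + (1 + 1424)²) - (-930)*175) - 1*(-4104931) = ((-3 + 1425²) - 1*(-162750)) + 4104931 = ((-3 + 2030625) + 162750) + 4104931 = (2030622 + 162750) + 4104931 = 2193372 + 4104931 = 6298303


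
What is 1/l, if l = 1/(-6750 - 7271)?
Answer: -14021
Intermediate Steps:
l = -1/14021 (l = 1/(-14021) = -1/14021 ≈ -7.1322e-5)
1/l = 1/(-1/14021) = -14021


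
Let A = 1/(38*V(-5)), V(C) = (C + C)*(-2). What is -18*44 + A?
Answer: -601919/760 ≈ -792.00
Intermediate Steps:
V(C) = -4*C (V(C) = (2*C)*(-2) = -4*C)
A = 1/760 (A = 1/(38*((-4*(-5)))) = (1/38)/20 = (1/38)*(1/20) = 1/760 ≈ 0.0013158)
-18*44 + A = -18*44 + 1/760 = -792 + 1/760 = -601919/760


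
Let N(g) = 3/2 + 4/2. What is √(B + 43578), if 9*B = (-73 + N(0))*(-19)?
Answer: √1574090/6 ≈ 209.10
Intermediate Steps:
N(g) = 7/2 (N(g) = 3*(½) + 4*(½) = 3/2 + 2 = 7/2)
B = 2641/18 (B = ((-73 + 7/2)*(-19))/9 = (-139/2*(-19))/9 = (⅑)*(2641/2) = 2641/18 ≈ 146.72)
√(B + 43578) = √(2641/18 + 43578) = √(787045/18) = √1574090/6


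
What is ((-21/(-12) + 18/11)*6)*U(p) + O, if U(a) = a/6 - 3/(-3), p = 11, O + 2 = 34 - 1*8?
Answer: 3589/44 ≈ 81.568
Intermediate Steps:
O = 24 (O = -2 + (34 - 1*8) = -2 + (34 - 8) = -2 + 26 = 24)
U(a) = 1 + a/6 (U(a) = a*(1/6) - 3*(-1/3) = a/6 + 1 = 1 + a/6)
((-21/(-12) + 18/11)*6)*U(p) + O = ((-21/(-12) + 18/11)*6)*(1 + (1/6)*11) + 24 = ((-21*(-1/12) + 18*(1/11))*6)*(1 + 11/6) + 24 = ((7/4 + 18/11)*6)*(17/6) + 24 = ((149/44)*6)*(17/6) + 24 = (447/22)*(17/6) + 24 = 2533/44 + 24 = 3589/44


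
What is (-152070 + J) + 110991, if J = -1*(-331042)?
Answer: 289963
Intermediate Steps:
J = 331042
(-152070 + J) + 110991 = (-152070 + 331042) + 110991 = 178972 + 110991 = 289963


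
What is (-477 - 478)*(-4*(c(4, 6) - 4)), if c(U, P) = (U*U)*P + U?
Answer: 366720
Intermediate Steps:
c(U, P) = U + P*U² (c(U, P) = U²*P + U = P*U² + U = U + P*U²)
(-477 - 478)*(-4*(c(4, 6) - 4)) = (-477 - 478)*(-4*(4*(1 + 6*4) - 4)) = -(-3820)*(4*(1 + 24) - 4) = -(-3820)*(4*25 - 4) = -(-3820)*(100 - 4) = -(-3820)*96 = -955*(-384) = 366720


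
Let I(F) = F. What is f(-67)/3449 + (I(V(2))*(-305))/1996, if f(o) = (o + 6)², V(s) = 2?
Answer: 2661613/3442102 ≈ 0.77325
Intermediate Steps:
f(o) = (6 + o)²
f(-67)/3449 + (I(V(2))*(-305))/1996 = (6 - 67)²/3449 + (2*(-305))/1996 = (-61)²*(1/3449) - 610*1/1996 = 3721*(1/3449) - 305/998 = 3721/3449 - 305/998 = 2661613/3442102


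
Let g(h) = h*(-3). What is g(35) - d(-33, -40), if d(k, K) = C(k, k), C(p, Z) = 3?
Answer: -108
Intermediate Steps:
d(k, K) = 3
g(h) = -3*h
g(35) - d(-33, -40) = -3*35 - 1*3 = -105 - 3 = -108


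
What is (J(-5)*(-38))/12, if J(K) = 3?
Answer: -19/2 ≈ -9.5000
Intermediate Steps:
(J(-5)*(-38))/12 = (3*(-38))/12 = -114*1/12 = -19/2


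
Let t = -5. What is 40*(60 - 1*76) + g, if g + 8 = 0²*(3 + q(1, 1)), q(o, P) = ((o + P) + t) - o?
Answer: -648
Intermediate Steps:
q(o, P) = -5 + P (q(o, P) = ((o + P) - 5) - o = ((P + o) - 5) - o = (-5 + P + o) - o = -5 + P)
g = -8 (g = -8 + 0²*(3 + (-5 + 1)) = -8 + 0*(3 - 4) = -8 + 0*(-1) = -8 + 0 = -8)
40*(60 - 1*76) + g = 40*(60 - 1*76) - 8 = 40*(60 - 76) - 8 = 40*(-16) - 8 = -640 - 8 = -648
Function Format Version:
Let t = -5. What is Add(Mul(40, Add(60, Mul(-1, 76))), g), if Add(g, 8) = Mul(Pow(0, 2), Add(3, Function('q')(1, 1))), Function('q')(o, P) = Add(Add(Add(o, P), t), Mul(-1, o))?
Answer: -648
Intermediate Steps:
Function('q')(o, P) = Add(-5, P) (Function('q')(o, P) = Add(Add(Add(o, P), -5), Mul(-1, o)) = Add(Add(Add(P, o), -5), Mul(-1, o)) = Add(Add(-5, P, o), Mul(-1, o)) = Add(-5, P))
g = -8 (g = Add(-8, Mul(Pow(0, 2), Add(3, Add(-5, 1)))) = Add(-8, Mul(0, Add(3, -4))) = Add(-8, Mul(0, -1)) = Add(-8, 0) = -8)
Add(Mul(40, Add(60, Mul(-1, 76))), g) = Add(Mul(40, Add(60, Mul(-1, 76))), -8) = Add(Mul(40, Add(60, -76)), -8) = Add(Mul(40, -16), -8) = Add(-640, -8) = -648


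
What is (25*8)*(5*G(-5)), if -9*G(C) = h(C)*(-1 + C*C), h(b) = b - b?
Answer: 0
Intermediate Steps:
h(b) = 0
G(C) = 0 (G(C) = -0*(-1 + C*C) = -0*(-1 + C²) = -⅑*0 = 0)
(25*8)*(5*G(-5)) = (25*8)*(5*0) = 200*0 = 0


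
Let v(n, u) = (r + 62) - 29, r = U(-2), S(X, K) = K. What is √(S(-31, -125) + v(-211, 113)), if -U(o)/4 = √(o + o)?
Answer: 2*√(-23 - 2*I) ≈ 0.41664 - 9.6007*I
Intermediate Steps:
U(o) = -4*√2*√o (U(o) = -4*√(o + o) = -4*√2*√o)
r = -8*I (r = -4*√2*√(-2) = -4*√2*I*√2 = -8*I ≈ -8.0*I)
v(n, u) = 33 - 8*I (v(n, u) = (-8*I + 62) - 29 = (62 - 8*I) - 29 = 33 - 8*I)
√(S(-31, -125) + v(-211, 113)) = √(-125 + (33 - 8*I)) = √(-92 - 8*I)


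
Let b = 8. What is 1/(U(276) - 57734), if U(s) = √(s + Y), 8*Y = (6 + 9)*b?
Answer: -57734/3333214465 - √291/3333214465 ≈ -1.7326e-5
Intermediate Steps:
Y = 15 (Y = ((6 + 9)*8)/8 = (15*8)/8 = (⅛)*120 = 15)
U(s) = √(15 + s) (U(s) = √(s + 15) = √(15 + s))
1/(U(276) - 57734) = 1/(√(15 + 276) - 57734) = 1/(√291 - 57734) = 1/(-57734 + √291)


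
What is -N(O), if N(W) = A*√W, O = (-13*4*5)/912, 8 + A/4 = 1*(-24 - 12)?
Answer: 88*I*√3705/57 ≈ 93.973*I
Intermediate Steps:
A = -176 (A = -32 + 4*(1*(-24 - 12)) = -32 + 4*(1*(-36)) = -32 + 4*(-36) = -32 - 144 = -176)
O = -65/228 (O = -52*5*(1/912) = -260*1/912 = -65/228 ≈ -0.28509)
N(W) = -176*√W
-N(O) = -(-176)*√(-65/228) = -(-176)*I*√3705/114 = -(-88)*I*√3705/57 = 88*I*√3705/57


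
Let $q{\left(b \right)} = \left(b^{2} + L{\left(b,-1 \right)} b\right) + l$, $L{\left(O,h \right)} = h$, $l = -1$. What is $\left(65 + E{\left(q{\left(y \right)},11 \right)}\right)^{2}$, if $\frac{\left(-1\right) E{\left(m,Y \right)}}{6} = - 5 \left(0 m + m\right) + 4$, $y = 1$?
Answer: $121$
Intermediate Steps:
$q{\left(b \right)} = -1 + b^{2} - b$ ($q{\left(b \right)} = \left(b^{2} - b\right) - 1 = -1 + b^{2} - b$)
$E{\left(m,Y \right)} = -24 + 30 m$ ($E{\left(m,Y \right)} = - 6 \left(- 5 \left(0 m + m\right) + 4\right) = - 6 \left(- 5 \left(0 + m\right) + 4\right) = - 6 \left(- 5 m + 4\right) = - 6 \left(4 - 5 m\right) = -24 + 30 m$)
$\left(65 + E{\left(q{\left(y \right)},11 \right)}\right)^{2} = \left(65 + \left(-24 + 30 \left(-1 + 1^{2} - 1\right)\right)\right)^{2} = \left(65 + \left(-24 + 30 \left(-1 + 1 - 1\right)\right)\right)^{2} = \left(65 + \left(-24 + 30 \left(-1\right)\right)\right)^{2} = \left(65 - 54\right)^{2} = 11^{2} = 121$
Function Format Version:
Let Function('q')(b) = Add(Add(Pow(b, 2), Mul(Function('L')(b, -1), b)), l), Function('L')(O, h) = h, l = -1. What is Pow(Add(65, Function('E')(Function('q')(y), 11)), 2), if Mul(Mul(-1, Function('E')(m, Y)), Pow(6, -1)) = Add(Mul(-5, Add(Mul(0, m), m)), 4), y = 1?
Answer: 121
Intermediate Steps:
Function('q')(b) = Add(-1, Pow(b, 2), Mul(-1, b)) (Function('q')(b) = Add(Add(Pow(b, 2), Mul(-1, b)), -1) = Add(-1, Pow(b, 2), Mul(-1, b)))
Function('E')(m, Y) = Add(-24, Mul(30, m)) (Function('E')(m, Y) = Mul(-6, Add(Mul(-5, Add(Mul(0, m), m)), 4)) = Mul(-6, Add(Mul(-5, Add(0, m)), 4)) = Mul(-6, Add(Mul(-5, m), 4)) = Mul(-6, Add(4, Mul(-5, m))) = Add(-24, Mul(30, m)))
Pow(Add(65, Function('E')(Function('q')(y), 11)), 2) = Pow(Add(65, Add(-24, Mul(30, Add(-1, Pow(1, 2), Mul(-1, 1))))), 2) = Pow(Add(65, Add(-24, Mul(30, Add(-1, 1, -1)))), 2) = Pow(Add(65, Add(-24, Mul(30, -1))), 2) = Pow(Add(65, Add(-24, -30)), 2) = Pow(Add(65, -54), 2) = Pow(11, 2) = 121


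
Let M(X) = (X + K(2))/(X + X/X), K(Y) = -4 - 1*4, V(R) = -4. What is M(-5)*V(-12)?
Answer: -13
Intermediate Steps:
K(Y) = -8 (K(Y) = -4 - 4 = -8)
M(X) = (-8 + X)/(1 + X) (M(X) = (X - 8)/(X + X/X) = (-8 + X)/(X + 1) = (-8 + X)/(1 + X))
M(-5)*V(-12) = ((-8 - 5)/(1 - 5))*(-4) = (-13/(-4))*(-4) = -¼*(-13)*(-4) = (13/4)*(-4) = -13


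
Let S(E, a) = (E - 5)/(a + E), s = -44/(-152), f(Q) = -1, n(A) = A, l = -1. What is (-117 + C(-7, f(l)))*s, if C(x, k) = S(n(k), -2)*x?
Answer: -1441/38 ≈ -37.921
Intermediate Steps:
s = 11/38 (s = -44*(-1/152) = 11/38 ≈ 0.28947)
S(E, a) = (-5 + E)/(E + a)
C(x, k) = x*(-5 + k)/(-2 + k) (C(x, k) = ((-5 + k)/(k - 2))*x = ((-5 + k)/(-2 + k))*x = x*(-5 + k)/(-2 + k))
(-117 + C(-7, f(l)))*s = (-117 - 7*(-5 - 1)/(-2 - 1))*(11/38) = (-117 - 7*(-6)/(-3))*(11/38) = (-117 - 7*(-⅓)*(-6))*(11/38) = (-117 - 14)*(11/38) = -131*11/38 = -1441/38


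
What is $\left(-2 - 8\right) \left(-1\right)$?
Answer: $10$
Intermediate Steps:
$\left(-2 - 8\right) \left(-1\right) = \left(-10\right) \left(-1\right) = 10$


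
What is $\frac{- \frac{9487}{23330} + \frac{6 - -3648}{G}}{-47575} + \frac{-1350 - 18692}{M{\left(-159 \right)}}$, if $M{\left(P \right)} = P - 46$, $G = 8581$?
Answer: $\frac{38177060781515107}{390494835469750} \approx 97.766$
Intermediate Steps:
$M{\left(P \right)} = -46 + P$
$\frac{- \frac{9487}{23330} + \frac{6 - -3648}{G}}{-47575} + \frac{-1350 - 18692}{M{\left(-159 \right)}} = \frac{- \frac{9487}{23330} + \frac{6 - -3648}{8581}}{-47575} + \frac{-1350 - 18692}{-46 - 159} = \left(\left(-9487\right) \frac{1}{23330} + \left(6 + 3648\right) \frac{1}{8581}\right) \left(- \frac{1}{47575}\right) + \frac{-1350 - 18692}{-205} = \left(- \frac{9487}{23330} + 3654 \cdot \frac{1}{8581}\right) \left(- \frac{1}{47575}\right) - - \frac{20042}{205} = \left(- \frac{9487}{23330} + \frac{3654}{8581}\right) \left(- \frac{1}{47575}\right) + \frac{20042}{205} = \frac{3839873}{200194730} \left(- \frac{1}{47575}\right) + \frac{20042}{205} = - \frac{3839873}{9524264279750} + \frac{20042}{205} = \frac{38177060781515107}{390494835469750}$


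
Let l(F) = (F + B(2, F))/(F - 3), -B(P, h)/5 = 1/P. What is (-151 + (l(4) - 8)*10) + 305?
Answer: 89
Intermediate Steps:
B(P, h) = -5/P
l(F) = (-5/2 + F)/(-3 + F) (l(F) = (F - 5/2)/(F - 3) = (F - 5*½)/(-3 + F) = (F - 5/2)/(-3 + F) = (-5/2 + F)/(-3 + F))
(-151 + (l(4) - 8)*10) + 305 = (-151 + ((-5/2 + 4)/(-3 + 4) - 8)*10) + 305 = (-151 + ((3/2)/1 - 8)*10) + 305 = (-151 + (1*(3/2) - 8)*10) + 305 = (-151 + (3/2 - 8)*10) + 305 = (-151 - 13/2*10) + 305 = (-151 - 65) + 305 = -216 + 305 = 89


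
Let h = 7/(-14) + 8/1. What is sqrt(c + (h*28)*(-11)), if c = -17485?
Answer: I*sqrt(19795) ≈ 140.69*I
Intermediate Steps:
h = 15/2 (h = 7*(-1/14) + 8*1 = -1/2 + 8 = 15/2 ≈ 7.5000)
sqrt(c + (h*28)*(-11)) = sqrt(-17485 + ((15/2)*28)*(-11)) = sqrt(-17485 + 210*(-11)) = sqrt(-17485 - 2310) = sqrt(-19795) = I*sqrt(19795)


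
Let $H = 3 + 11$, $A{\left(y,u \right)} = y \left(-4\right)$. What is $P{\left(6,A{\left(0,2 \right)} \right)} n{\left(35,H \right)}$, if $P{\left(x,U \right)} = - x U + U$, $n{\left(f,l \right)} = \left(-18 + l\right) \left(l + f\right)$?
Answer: $0$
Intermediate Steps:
$A{\left(y,u \right)} = - 4 y$
$H = 14$
$n{\left(f,l \right)} = \left(-18 + l\right) \left(f + l\right)$
$P{\left(x,U \right)} = U - U x$ ($P{\left(x,U \right)} = - U x + U = U - U x$)
$P{\left(6,A{\left(0,2 \right)} \right)} n{\left(35,H \right)} = \left(-4\right) 0 \left(1 - 6\right) \left(14^{2} - 630 - 252 + 35 \cdot 14\right) = 0 \left(1 - 6\right) \left(196 - 630 - 252 + 490\right) = 0 \left(-5\right) \left(-196\right) = 0 \left(-196\right) = 0$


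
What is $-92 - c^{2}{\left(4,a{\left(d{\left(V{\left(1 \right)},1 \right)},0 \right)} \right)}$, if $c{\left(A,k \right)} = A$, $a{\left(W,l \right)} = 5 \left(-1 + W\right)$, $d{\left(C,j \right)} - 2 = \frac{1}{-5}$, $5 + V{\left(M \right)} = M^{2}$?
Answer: $-108$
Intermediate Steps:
$V{\left(M \right)} = -5 + M^{2}$
$d{\left(C,j \right)} = \frac{9}{5}$ ($d{\left(C,j \right)} = 2 + \frac{1}{-5} = 2 - \frac{1}{5} = \frac{9}{5}$)
$a{\left(W,l \right)} = -5 + 5 W$
$-92 - c^{2}{\left(4,a{\left(d{\left(V{\left(1 \right)},1 \right)},0 \right)} \right)} = -92 - 4^{2} = -92 - 16 = -108$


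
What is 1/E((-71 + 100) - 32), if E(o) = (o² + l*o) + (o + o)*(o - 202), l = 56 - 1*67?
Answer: 1/1272 ≈ 0.00078616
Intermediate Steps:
l = -11 (l = 56 - 67 = -11)
E(o) = o² - 11*o + 2*o*(-202 + o) (E(o) = (o² - 11*o) + (o + o)*(o - 202) = (o² - 11*o) + (2*o)*(-202 + o) = (o² - 11*o) + 2*o*(-202 + o) = o² - 11*o + 2*o*(-202 + o))
1/E((-71 + 100) - 32) = 1/(((-71 + 100) - 32)*(-415 + 3*((-71 + 100) - 32))) = 1/((29 - 32)*(-415 + 3*(29 - 32))) = 1/(-3*(-415 + 3*(-3))) = 1/(-3*(-415 - 9)) = 1/(-3*(-424)) = 1/1272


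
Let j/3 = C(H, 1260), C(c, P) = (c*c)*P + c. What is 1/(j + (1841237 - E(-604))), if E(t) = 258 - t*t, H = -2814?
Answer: 1/29934490233 ≈ 3.3406e-11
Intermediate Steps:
E(t) = 258 - t**2
C(c, P) = c + P*c**2 (C(c, P) = c**2*P + c = P*c**2 + c = c + P*c**2)
j = 29932284438 (j = 3*(-2814*(1 + 1260*(-2814))) = 3*(-2814*(1 - 3545640)) = 3*(-2814*(-3545639)) = 3*9977428146 = 29932284438)
1/(j + (1841237 - E(-604))) = 1/(29932284438 + (1841237 - (258 - 1*(-604)**2))) = 1/(29932284438 + (1841237 - (258 - 1*364816))) = 1/(29932284438 + (1841237 - (258 - 364816))) = 1/(29932284438 + (1841237 - 1*(-364558))) = 1/(29932284438 + (1841237 + 364558)) = 1/(29932284438 + 2205795) = 1/29934490233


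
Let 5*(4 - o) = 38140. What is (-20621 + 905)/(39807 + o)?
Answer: -19716/32183 ≈ -0.61262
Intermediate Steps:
o = -7624 (o = 4 - ⅕*38140 = 4 - 7628 = -7624)
(-20621 + 905)/(39807 + o) = (-20621 + 905)/(39807 - 7624) = -19716/32183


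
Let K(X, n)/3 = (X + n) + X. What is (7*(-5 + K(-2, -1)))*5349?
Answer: -748860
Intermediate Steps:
K(X, n) = 3*n + 6*X (K(X, n) = 3*((X + n) + X) = 3*(n + 2*X) = 3*n + 6*X)
(7*(-5 + K(-2, -1)))*5349 = (7*(-5 + (3*(-1) + 6*(-2))))*5349 = (7*(-5 + (-3 - 12)))*5349 = (7*(-5 - 15))*5349 = (7*(-20))*5349 = -140*5349 = -748860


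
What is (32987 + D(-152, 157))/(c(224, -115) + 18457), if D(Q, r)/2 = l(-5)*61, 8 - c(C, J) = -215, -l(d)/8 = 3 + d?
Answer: 34939/18680 ≈ 1.8704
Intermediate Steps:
l(d) = -24 - 8*d (l(d) = -8*(3 + d) = -24 - 8*d)
c(C, J) = 223 (c(C, J) = 8 - 1*(-215) = 8 + 215 = 223)
D(Q, r) = 1952 (D(Q, r) = 2*((-24 - 8*(-5))*61) = 2*((-24 + 40)*61) = 2*(16*61) = 2*976 = 1952)
(32987 + D(-152, 157))/(c(224, -115) + 18457) = (32987 + 1952)/(223 + 18457) = 34939/18680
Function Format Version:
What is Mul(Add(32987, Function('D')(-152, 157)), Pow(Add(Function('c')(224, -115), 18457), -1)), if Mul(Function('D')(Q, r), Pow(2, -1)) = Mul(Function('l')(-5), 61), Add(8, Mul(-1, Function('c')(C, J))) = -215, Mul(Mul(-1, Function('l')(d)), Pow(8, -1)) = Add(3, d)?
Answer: Rational(34939, 18680) ≈ 1.8704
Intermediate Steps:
Function('l')(d) = Add(-24, Mul(-8, d)) (Function('l')(d) = Mul(-8, Add(3, d)) = Add(-24, Mul(-8, d)))
Function('c')(C, J) = 223 (Function('c')(C, J) = Add(8, Mul(-1, -215)) = Add(8, 215) = 223)
Function('D')(Q, r) = 1952 (Function('D')(Q, r) = Mul(2, Mul(Add(-24, Mul(-8, -5)), 61)) = Mul(2, Mul(Add(-24, 40), 61)) = Mul(2, Mul(16, 61)) = Mul(2, 976) = 1952)
Mul(Add(32987, Function('D')(-152, 157)), Pow(Add(Function('c')(224, -115), 18457), -1)) = Mul(Add(32987, 1952), Pow(Add(223, 18457), -1)) = Mul(34939, Pow(18680, -1)) = Mul(34939, Rational(1, 18680)) = Rational(34939, 18680)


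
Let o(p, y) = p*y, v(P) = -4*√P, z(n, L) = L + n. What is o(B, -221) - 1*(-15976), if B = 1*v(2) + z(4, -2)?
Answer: 15534 + 884*√2 ≈ 16784.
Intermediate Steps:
B = 2 - 4*√2 (B = 1*(-4*√2) + (-2 + 4) = -4*√2 + 2 = 2 - 4*√2 ≈ -3.6569)
o(B, -221) - 1*(-15976) = (2 - 4*√2)*(-221) - 1*(-15976) = (-442 + 884*√2) + 15976 = 15534 + 884*√2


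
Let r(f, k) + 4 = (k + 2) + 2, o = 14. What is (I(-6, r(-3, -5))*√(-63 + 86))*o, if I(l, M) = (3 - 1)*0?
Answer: 0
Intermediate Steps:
r(f, k) = k (r(f, k) = -4 + ((k + 2) + 2) = -4 + ((2 + k) + 2) = -4 + (4 + k) = k)
I(l, M) = 0 (I(l, M) = 2*0 = 0)
(I(-6, r(-3, -5))*√(-63 + 86))*o = (0*√(-63 + 86))*14 = (0*√23)*14 = 0*14 = 0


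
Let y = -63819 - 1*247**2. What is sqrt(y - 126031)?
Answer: I*sqrt(250859) ≈ 500.86*I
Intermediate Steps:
y = -124828 (y = -63819 - 1*61009 = -63819 - 61009 = -124828)
sqrt(y - 126031) = sqrt(-124828 - 126031) = sqrt(-250859) = I*sqrt(250859)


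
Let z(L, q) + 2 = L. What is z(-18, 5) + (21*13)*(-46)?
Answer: -12578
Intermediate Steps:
z(L, q) = -2 + L
z(-18, 5) + (21*13)*(-46) = (-2 - 18) + (21*13)*(-46) = -20 + 273*(-46) = -20 - 12558 = -12578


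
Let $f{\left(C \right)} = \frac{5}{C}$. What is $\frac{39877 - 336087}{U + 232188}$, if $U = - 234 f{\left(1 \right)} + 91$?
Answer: $- \frac{296210}{231109} \approx -1.2817$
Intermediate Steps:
$U = -1079$ ($U = - 234 \cdot \frac{5}{1} + 91 = - 234 \cdot 5 \cdot 1 + 91 = \left(-234\right) 5 + 91 = -1170 + 91 = -1079$)
$\frac{39877 - 336087}{U + 232188} = \frac{39877 - 336087}{-1079 + 232188} = - \frac{296210}{231109}$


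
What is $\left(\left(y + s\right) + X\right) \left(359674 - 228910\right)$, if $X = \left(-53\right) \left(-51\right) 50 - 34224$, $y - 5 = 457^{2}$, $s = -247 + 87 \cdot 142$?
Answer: $42091231668$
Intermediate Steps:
$s = 12107$ ($s = -247 + 12354 = 12107$)
$y = 208854$ ($y = 5 + 457^{2} = 5 + 208849 = 208854$)
$X = 100926$ ($X = 2703 \cdot 50 - 34224 = 135150 - 34224 = 100926$)
$\left(\left(y + s\right) + X\right) \left(359674 - 228910\right) = \left(\left(208854 + 12107\right) + 100926\right) \left(359674 - 228910\right) = \left(220961 + 100926\right) 130764 = 321887 \cdot 130764 = 42091231668$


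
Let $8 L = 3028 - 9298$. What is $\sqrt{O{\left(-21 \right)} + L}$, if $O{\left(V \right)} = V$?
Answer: $\frac{i \sqrt{3219}}{2} \approx 28.368 i$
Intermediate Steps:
$L = - \frac{3135}{4}$ ($L = \frac{3028 - 9298}{8} = \frac{1}{8} \left(-6270\right) = - \frac{3135}{4} \approx -783.75$)
$\sqrt{O{\left(-21 \right)} + L} = \sqrt{-21 - \frac{3135}{4}} = \sqrt{- \frac{3219}{4}} = \frac{i \sqrt{3219}}{2}$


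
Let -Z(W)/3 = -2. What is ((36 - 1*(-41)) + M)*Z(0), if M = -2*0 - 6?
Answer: 426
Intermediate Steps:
Z(W) = 6 (Z(W) = -3*(-2) = 6)
M = -6 (M = 0 - 6 = -6)
((36 - 1*(-41)) + M)*Z(0) = ((36 - 1*(-41)) - 6)*6 = ((36 + 41) - 6)*6 = (77 - 6)*6 = 71*6 = 426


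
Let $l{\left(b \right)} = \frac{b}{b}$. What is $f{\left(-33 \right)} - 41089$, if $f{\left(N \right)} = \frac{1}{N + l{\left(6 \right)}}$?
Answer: $- \frac{1314849}{32} \approx -41089.0$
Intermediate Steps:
$l{\left(b \right)} = 1$
$f{\left(N \right)} = \frac{1}{1 + N}$ ($f{\left(N \right)} = \frac{1}{N + 1} = \frac{1}{1 + N}$)
$f{\left(-33 \right)} - 41089 = \frac{1}{1 - 33} - 41089 = \frac{1}{-32} - 41089 = - \frac{1}{32} - 41089 = - \frac{1314849}{32}$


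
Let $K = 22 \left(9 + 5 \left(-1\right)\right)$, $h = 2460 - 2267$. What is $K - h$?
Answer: $-105$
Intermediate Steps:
$h = 193$ ($h = 2460 - 2267 = 193$)
$K = 88$ ($K = 22 \left(9 - 5\right) = 22 \cdot 4 = 88$)
$K - h = 88 - 193 = -105$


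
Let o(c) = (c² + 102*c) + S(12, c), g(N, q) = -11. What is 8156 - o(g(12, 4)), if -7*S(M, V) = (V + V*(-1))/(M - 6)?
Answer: 9157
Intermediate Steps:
S(M, V) = 0 (S(M, V) = -(V + V*(-1))/(7*(M - 6)) = -(V - V)/(7*(-6 + M)) = -0/(-6 + M) = -⅐*0 = 0)
o(c) = c² + 102*c (o(c) = (c² + 102*c) + 0 = c² + 102*c)
8156 - o(g(12, 4)) = 8156 - (-11)*(102 - 11) = 8156 - (-11)*91 = 8156 - 1*(-1001) = 8156 + 1001 = 9157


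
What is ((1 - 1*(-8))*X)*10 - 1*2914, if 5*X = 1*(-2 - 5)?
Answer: -3040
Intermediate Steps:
X = -7/5 (X = (1*(-2 - 5))/5 = (1*(-7))/5 = (⅕)*(-7) = -7/5 ≈ -1.4000)
((1 - 1*(-8))*X)*10 - 1*2914 = ((1 - 1*(-8))*(-7/5))*10 - 1*2914 = ((1 + 8)*(-7/5))*10 - 2914 = (9*(-7/5))*10 - 2914 = -63/5*10 - 2914 = -126 - 2914 = -3040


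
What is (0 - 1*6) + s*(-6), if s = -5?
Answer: 24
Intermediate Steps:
(0 - 1*6) + s*(-6) = (0 - 1*6) - 5*(-6) = (0 - 6) + 30 = -6 + 30 = 24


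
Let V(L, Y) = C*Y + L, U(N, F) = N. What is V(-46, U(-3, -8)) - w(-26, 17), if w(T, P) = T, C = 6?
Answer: -38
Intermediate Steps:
V(L, Y) = L + 6*Y (V(L, Y) = 6*Y + L = L + 6*Y)
V(-46, U(-3, -8)) - w(-26, 17) = (-46 + 6*(-3)) - 1*(-26) = (-46 - 18) + 26 = -64 + 26 = -38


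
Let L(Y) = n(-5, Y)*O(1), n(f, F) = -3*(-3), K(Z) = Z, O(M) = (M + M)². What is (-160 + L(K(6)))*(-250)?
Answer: 31000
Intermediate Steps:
O(M) = 4*M² (O(M) = (2*M)² = 4*M²)
n(f, F) = 9
L(Y) = 36 (L(Y) = 9*(4*1²) = 9*(4*1) = 9*4 = 36)
(-160 + L(K(6)))*(-250) = (-160 + 36)*(-250) = -124*(-250) = 31000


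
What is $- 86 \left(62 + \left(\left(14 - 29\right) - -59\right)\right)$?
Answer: $-9116$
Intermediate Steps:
$- 86 \left(62 + \left(\left(14 - 29\right) - -59\right)\right) = - 86 \left(62 + \left(\left(14 - 29\right) + 59\right)\right) = - 86 \left(62 + \left(-15 + 59\right)\right) = - 86 \left(62 + 44\right) = \left(-86\right) 106 = -9116$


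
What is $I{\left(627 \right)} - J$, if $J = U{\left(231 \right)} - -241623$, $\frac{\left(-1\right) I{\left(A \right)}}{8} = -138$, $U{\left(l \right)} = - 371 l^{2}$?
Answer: $19556412$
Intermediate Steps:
$I{\left(A \right)} = 1104$ ($I{\left(A \right)} = \left(-8\right) \left(-138\right) = 1104$)
$J = -19555308$ ($J = - 371 \cdot 231^{2} - -241623 = \left(-371\right) 53361 + 241623 = -19796931 + 241623 = -19555308$)
$I{\left(627 \right)} - J = 1104 - -19555308 = 1104 + 19555308 = 19556412$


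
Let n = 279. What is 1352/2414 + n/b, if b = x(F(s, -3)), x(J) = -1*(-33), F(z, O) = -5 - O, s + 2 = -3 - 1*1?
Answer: 119687/13277 ≈ 9.0146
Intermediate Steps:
s = -6 (s = -2 + (-3 - 1*1) = -2 + (-3 - 1) = -2 - 4 = -6)
x(J) = 33
b = 33
1352/2414 + n/b = 1352/2414 + 279/33 = 1352*(1/2414) + 279*(1/33) = 676/1207 + 93/11 = 119687/13277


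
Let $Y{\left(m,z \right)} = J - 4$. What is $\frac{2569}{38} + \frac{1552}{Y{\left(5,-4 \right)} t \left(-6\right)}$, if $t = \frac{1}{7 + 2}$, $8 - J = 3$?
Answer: $- \frac{85895}{38} \approx -2260.4$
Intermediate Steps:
$J = 5$ ($J = 8 - 3 = 5$)
$t = \frac{1}{9} \approx 0.11111$
$Y{\left(m,z \right)} = 1$ ($Y{\left(m,z \right)} = 5 - 4 = 1$)
$\frac{2569}{38} + \frac{1552}{Y{\left(5,-4 \right)} t \left(-6\right)} = \frac{2569}{38} + \frac{1552}{1 \cdot \frac{1}{9} \left(-6\right)} = 2569 \cdot \frac{1}{38} + \frac{1552}{\frac{1}{9} \left(-6\right)} = \frac{2569}{38} + \frac{1552}{- \frac{2}{3}} = \frac{2569}{38} + 1552 \left(- \frac{3}{2}\right) = \frac{2569}{38} - 2328 = - \frac{85895}{38}$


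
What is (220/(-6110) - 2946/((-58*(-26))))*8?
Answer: -282028/17719 ≈ -15.917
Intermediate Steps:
(220/(-6110) - 2946/((-58*(-26))))*8 = (220*(-1/6110) - 2946/1508)*8 = (-22/611 - 2946*1/1508)*8 = (-22/611 - 1473/754)*8 = -70507/35438*8 = -282028/17719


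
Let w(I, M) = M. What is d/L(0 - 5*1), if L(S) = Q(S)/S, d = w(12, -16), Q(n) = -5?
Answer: -16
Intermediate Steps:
d = -16
L(S) = -5/S
d/L(0 - 5*1) = -16/((-5/(0 - 5*1))) = -16/((-5/(0 - 5))) = -16/((-5/(-5))) = -16/((-5*(-1/5))) = -16/1 = -16*1 = -16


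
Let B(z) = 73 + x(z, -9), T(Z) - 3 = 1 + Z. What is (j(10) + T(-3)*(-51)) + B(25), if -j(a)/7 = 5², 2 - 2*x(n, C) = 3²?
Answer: -313/2 ≈ -156.50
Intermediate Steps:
x(n, C) = -7/2 (x(n, C) = 1 - ½*3² = 1 - ½*9 = 1 - 9/2 = -7/2)
j(a) = -175 (j(a) = -7*5² = -7*25 = -175)
T(Z) = 4 + Z (T(Z) = 3 + (1 + Z) = 4 + Z)
B(z) = 139/2 (B(z) = 73 - 7/2 = 139/2)
(j(10) + T(-3)*(-51)) + B(25) = (-175 + (4 - 3)*(-51)) + 139/2 = (-175 + 1*(-51)) + 139/2 = (-175 - 51) + 139/2 = -226 + 139/2 = -313/2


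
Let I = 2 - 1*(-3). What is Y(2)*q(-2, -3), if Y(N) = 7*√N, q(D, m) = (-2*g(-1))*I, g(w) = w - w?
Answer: 0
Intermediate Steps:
I = 5 (I = 2 + 3 = 5)
g(w) = 0
q(D, m) = 0 (q(D, m) = -2*0*5 = 0*5 = 0)
Y(2)*q(-2, -3) = (7*√2)*0 = 0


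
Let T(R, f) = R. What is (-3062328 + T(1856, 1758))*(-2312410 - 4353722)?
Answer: 20401510334304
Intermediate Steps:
(-3062328 + T(1856, 1758))*(-2312410 - 4353722) = (-3062328 + 1856)*(-2312410 - 4353722) = -3060472*(-6666132) = 20401510334304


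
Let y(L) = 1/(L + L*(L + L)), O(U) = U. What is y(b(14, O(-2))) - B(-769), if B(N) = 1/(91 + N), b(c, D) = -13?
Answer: 1003/220350 ≈ 0.0045519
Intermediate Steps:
y(L) = 1/(L + 2*L**2) (y(L) = 1/(L + L*(2*L)) = 1/(L + 2*L**2))
y(b(14, O(-2))) - B(-769) = 1/((-13)*(1 + 2*(-13))) - 1/(91 - 769) = -1/(13*(1 - 26)) - 1/(-678) = -1/13/(-25) - 1*(-1/678) = -1/13*(-1/25) + 1/678 = 1/325 + 1/678 = 1003/220350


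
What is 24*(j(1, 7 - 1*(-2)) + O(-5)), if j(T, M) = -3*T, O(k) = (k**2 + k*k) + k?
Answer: 1008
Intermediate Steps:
O(k) = k + 2*k**2 (O(k) = (k**2 + k**2) + k = 2*k**2 + k = k + 2*k**2)
24*(j(1, 7 - 1*(-2)) + O(-5)) = 24*(-3*1 - 5*(1 + 2*(-5))) = 24*(-3 - 5*(1 - 10)) = 24*(-3 - 5*(-9)) = 24*(-3 + 45) = 24*42 = 1008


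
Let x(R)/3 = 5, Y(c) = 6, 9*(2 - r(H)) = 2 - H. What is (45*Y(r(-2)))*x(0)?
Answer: 4050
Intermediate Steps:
r(H) = 16/9 + H/9 (r(H) = 2 - (2 - H)/9 = 2 + (-2/9 + H/9) = 16/9 + H/9)
x(R) = 15 (x(R) = 3*5 = 15)
(45*Y(r(-2)))*x(0) = (45*6)*15 = 270*15 = 4050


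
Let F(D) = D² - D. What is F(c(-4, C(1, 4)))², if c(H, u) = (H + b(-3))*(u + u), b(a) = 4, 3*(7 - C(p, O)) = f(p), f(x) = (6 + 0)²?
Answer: 0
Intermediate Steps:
f(x) = 36 (f(x) = 6² = 36)
C(p, O) = -5 (C(p, O) = 7 - ⅓*36 = 7 - 12 = -5)
c(H, u) = 2*u*(4 + H) (c(H, u) = (H + 4)*(u + u) = (4 + H)*(2*u) = 2*u*(4 + H))
F(c(-4, C(1, 4)))² = ((2*(-5)*(4 - 4))*(-1 + 2*(-5)*(4 - 4)))² = ((2*(-5)*0)*(-1 + 2*(-5)*0))² = (0*(-1 + 0))² = (0*(-1))² = 0² = 0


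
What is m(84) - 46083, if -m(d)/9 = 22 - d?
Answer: -45525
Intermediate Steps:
m(d) = -198 + 9*d (m(d) = -9*(22 - d) = -198 + 9*d)
m(84) - 46083 = (-198 + 9*84) - 46083 = (-198 + 756) - 46083 = 558 - 46083 = -45525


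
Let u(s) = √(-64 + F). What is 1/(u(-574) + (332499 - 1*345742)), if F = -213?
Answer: -13243/175377326 - I*√277/175377326 ≈ -7.5512e-5 - 9.49e-8*I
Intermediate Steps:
u(s) = I*√277 (u(s) = √(-64 - 213) = √(-277) = I*√277)
1/(u(-574) + (332499 - 1*345742)) = 1/(I*√277 + (332499 - 1*345742)) = 1/(I*√277 + (332499 - 345742)) = 1/(I*√277 - 13243) = 1/(-13243 + I*√277)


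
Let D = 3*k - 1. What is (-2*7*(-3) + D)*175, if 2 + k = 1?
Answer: 6650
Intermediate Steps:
k = -1 (k = -2 + 1 = -1)
D = -4 (D = 3*(-1) - 1 = -3 - 1 = -4)
(-2*7*(-3) + D)*175 = (-2*7*(-3) - 4)*175 = (-14*(-3) - 4)*175 = (42 - 4)*175 = 38*175 = 6650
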